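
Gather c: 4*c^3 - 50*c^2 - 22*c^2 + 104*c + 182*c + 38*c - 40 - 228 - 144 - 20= 4*c^3 - 72*c^2 + 324*c - 432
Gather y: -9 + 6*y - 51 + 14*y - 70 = 20*y - 130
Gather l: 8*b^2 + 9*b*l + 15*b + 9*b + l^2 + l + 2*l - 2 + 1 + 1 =8*b^2 + 24*b + l^2 + l*(9*b + 3)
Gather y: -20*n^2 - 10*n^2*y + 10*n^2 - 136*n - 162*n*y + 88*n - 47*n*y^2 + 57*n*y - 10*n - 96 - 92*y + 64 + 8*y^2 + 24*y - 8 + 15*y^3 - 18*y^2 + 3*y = -10*n^2 - 58*n + 15*y^3 + y^2*(-47*n - 10) + y*(-10*n^2 - 105*n - 65) - 40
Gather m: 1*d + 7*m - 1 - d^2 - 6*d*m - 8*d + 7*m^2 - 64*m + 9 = -d^2 - 7*d + 7*m^2 + m*(-6*d - 57) + 8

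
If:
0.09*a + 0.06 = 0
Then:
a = -0.67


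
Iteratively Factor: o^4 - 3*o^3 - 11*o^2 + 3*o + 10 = (o - 1)*(o^3 - 2*o^2 - 13*o - 10) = (o - 1)*(o + 1)*(o^2 - 3*o - 10) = (o - 5)*(o - 1)*(o + 1)*(o + 2)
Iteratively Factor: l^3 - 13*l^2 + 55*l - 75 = (l - 5)*(l^2 - 8*l + 15) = (l - 5)*(l - 3)*(l - 5)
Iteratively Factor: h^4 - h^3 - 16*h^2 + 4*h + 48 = (h - 2)*(h^3 + h^2 - 14*h - 24) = (h - 2)*(h + 3)*(h^2 - 2*h - 8) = (h - 2)*(h + 2)*(h + 3)*(h - 4)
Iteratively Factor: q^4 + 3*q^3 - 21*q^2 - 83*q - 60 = (q + 3)*(q^3 - 21*q - 20) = (q + 3)*(q + 4)*(q^2 - 4*q - 5) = (q - 5)*(q + 3)*(q + 4)*(q + 1)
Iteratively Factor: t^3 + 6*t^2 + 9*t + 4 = (t + 1)*(t^2 + 5*t + 4) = (t + 1)^2*(t + 4)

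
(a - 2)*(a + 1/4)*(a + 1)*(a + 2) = a^4 + 5*a^3/4 - 15*a^2/4 - 5*a - 1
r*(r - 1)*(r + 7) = r^3 + 6*r^2 - 7*r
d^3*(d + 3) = d^4 + 3*d^3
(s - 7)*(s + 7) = s^2 - 49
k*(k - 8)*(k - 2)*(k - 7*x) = k^4 - 7*k^3*x - 10*k^3 + 70*k^2*x + 16*k^2 - 112*k*x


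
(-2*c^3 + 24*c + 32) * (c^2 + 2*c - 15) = -2*c^5 - 4*c^4 + 54*c^3 + 80*c^2 - 296*c - 480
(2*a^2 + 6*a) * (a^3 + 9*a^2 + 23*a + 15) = 2*a^5 + 24*a^4 + 100*a^3 + 168*a^2 + 90*a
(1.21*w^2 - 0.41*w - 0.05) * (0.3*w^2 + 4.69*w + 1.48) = 0.363*w^4 + 5.5519*w^3 - 0.1471*w^2 - 0.8413*w - 0.074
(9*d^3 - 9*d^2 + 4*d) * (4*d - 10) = 36*d^4 - 126*d^3 + 106*d^2 - 40*d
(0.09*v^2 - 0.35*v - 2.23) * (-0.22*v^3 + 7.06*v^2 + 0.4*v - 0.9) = -0.0198*v^5 + 0.7124*v^4 - 1.9444*v^3 - 15.9648*v^2 - 0.577*v + 2.007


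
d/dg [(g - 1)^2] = 2*g - 2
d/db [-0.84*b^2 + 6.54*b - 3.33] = 6.54 - 1.68*b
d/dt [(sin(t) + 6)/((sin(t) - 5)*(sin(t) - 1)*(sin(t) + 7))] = (-2*sin(t)^3 - 19*sin(t)^2 - 12*sin(t) + 257)*cos(t)/((sin(t) - 5)^2*(sin(t) - 1)^2*(sin(t) + 7)^2)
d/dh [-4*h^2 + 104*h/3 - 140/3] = 104/3 - 8*h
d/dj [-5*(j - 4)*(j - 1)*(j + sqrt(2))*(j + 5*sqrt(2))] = -20*j^3 - 90*sqrt(2)*j^2 + 75*j^2 - 140*j + 300*sqrt(2)*j - 120*sqrt(2) + 250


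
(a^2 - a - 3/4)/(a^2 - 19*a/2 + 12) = (a + 1/2)/(a - 8)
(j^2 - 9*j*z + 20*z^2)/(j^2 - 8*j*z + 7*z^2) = (j^2 - 9*j*z + 20*z^2)/(j^2 - 8*j*z + 7*z^2)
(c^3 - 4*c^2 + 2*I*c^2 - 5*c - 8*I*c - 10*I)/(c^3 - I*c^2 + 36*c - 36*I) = (c^3 + 2*c^2*(-2 + I) - c*(5 + 8*I) - 10*I)/(c^3 - I*c^2 + 36*c - 36*I)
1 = 1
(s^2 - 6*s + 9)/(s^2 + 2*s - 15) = (s - 3)/(s + 5)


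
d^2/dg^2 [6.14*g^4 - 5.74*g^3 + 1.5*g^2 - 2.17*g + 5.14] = 73.68*g^2 - 34.44*g + 3.0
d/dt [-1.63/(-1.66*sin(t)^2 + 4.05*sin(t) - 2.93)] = (6.6015 - 5.4116*sin(t))*cos(t)/(1.66*sin(t)^2 - 4.05*sin(t) + 2.93)^2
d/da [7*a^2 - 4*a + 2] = 14*a - 4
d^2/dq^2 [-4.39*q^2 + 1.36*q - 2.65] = -8.78000000000000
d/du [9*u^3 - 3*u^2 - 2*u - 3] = 27*u^2 - 6*u - 2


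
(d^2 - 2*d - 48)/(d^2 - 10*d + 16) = (d + 6)/(d - 2)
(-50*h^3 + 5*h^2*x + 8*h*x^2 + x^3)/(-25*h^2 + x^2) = (-10*h^2 + 3*h*x + x^2)/(-5*h + x)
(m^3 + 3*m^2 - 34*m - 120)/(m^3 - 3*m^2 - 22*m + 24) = (m + 5)/(m - 1)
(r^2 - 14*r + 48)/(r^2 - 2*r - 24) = (r - 8)/(r + 4)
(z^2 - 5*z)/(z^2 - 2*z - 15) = z/(z + 3)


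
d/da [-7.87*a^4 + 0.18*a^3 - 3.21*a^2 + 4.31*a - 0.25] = -31.48*a^3 + 0.54*a^2 - 6.42*a + 4.31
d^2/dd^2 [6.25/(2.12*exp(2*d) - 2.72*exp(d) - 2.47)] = ((17.0 - 53.0*exp(d))*(-2.12*exp(2*d) + 2.72*exp(d) + 2.47) - 6.25*(4.24*exp(d) - 2.72)*(8.48*exp(d) - 5.44)*exp(d))*exp(d)/(-2.12*exp(2*d) + 2.72*exp(d) + 2.47)^3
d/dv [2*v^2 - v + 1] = 4*v - 1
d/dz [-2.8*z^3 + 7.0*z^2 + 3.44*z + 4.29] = -8.4*z^2 + 14.0*z + 3.44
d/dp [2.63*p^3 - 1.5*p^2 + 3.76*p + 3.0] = 7.89*p^2 - 3.0*p + 3.76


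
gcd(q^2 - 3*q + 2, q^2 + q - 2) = q - 1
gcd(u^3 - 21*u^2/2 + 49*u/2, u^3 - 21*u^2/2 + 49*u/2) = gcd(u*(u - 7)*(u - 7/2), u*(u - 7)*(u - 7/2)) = u^3 - 21*u^2/2 + 49*u/2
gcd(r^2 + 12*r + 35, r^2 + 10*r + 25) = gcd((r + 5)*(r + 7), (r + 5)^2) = r + 5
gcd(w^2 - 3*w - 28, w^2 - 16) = w + 4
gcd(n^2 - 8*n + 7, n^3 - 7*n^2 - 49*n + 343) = n - 7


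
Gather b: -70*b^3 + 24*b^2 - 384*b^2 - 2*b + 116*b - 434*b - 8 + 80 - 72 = -70*b^3 - 360*b^2 - 320*b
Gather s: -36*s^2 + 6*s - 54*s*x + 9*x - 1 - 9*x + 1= -36*s^2 + s*(6 - 54*x)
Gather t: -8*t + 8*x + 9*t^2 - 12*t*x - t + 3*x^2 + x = 9*t^2 + t*(-12*x - 9) + 3*x^2 + 9*x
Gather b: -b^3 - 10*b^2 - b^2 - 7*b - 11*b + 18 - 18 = -b^3 - 11*b^2 - 18*b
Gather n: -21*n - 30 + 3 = -21*n - 27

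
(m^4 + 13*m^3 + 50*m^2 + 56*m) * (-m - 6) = -m^5 - 19*m^4 - 128*m^3 - 356*m^2 - 336*m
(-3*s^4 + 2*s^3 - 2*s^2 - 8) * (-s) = 3*s^5 - 2*s^4 + 2*s^3 + 8*s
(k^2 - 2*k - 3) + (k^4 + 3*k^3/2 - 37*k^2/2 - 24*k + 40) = k^4 + 3*k^3/2 - 35*k^2/2 - 26*k + 37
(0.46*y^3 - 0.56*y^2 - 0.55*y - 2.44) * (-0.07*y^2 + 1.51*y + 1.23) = -0.0322*y^5 + 0.7338*y^4 - 0.2413*y^3 - 1.3485*y^2 - 4.3609*y - 3.0012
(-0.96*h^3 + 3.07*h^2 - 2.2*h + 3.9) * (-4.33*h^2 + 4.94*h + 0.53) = 4.1568*h^5 - 18.0355*h^4 + 24.183*h^3 - 26.1279*h^2 + 18.1*h + 2.067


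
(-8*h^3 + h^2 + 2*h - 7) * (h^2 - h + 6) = -8*h^5 + 9*h^4 - 47*h^3 - 3*h^2 + 19*h - 42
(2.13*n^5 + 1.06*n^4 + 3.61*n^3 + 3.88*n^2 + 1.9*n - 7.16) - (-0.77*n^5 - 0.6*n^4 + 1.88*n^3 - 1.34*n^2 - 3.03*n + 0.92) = 2.9*n^5 + 1.66*n^4 + 1.73*n^3 + 5.22*n^2 + 4.93*n - 8.08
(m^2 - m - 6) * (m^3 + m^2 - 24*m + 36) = m^5 - 31*m^3 + 54*m^2 + 108*m - 216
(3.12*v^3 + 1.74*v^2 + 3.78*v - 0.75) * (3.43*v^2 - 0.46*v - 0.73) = 10.7016*v^5 + 4.533*v^4 + 9.8874*v^3 - 5.5815*v^2 - 2.4144*v + 0.5475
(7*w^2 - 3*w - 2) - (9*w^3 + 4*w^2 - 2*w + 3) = -9*w^3 + 3*w^2 - w - 5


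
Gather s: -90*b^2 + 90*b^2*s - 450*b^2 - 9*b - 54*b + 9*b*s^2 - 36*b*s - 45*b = -540*b^2 + 9*b*s^2 - 108*b + s*(90*b^2 - 36*b)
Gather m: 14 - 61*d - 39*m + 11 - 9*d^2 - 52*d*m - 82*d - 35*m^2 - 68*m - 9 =-9*d^2 - 143*d - 35*m^2 + m*(-52*d - 107) + 16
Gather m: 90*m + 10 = 90*m + 10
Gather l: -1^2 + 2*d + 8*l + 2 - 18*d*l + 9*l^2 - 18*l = 2*d + 9*l^2 + l*(-18*d - 10) + 1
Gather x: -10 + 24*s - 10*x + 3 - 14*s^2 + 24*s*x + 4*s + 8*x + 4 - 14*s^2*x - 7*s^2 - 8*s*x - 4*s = -21*s^2 + 24*s + x*(-14*s^2 + 16*s - 2) - 3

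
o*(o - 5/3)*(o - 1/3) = o^3 - 2*o^2 + 5*o/9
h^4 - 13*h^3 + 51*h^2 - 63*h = h*(h - 7)*(h - 3)^2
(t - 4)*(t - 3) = t^2 - 7*t + 12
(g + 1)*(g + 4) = g^2 + 5*g + 4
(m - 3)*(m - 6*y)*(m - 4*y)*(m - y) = m^4 - 11*m^3*y - 3*m^3 + 34*m^2*y^2 + 33*m^2*y - 24*m*y^3 - 102*m*y^2 + 72*y^3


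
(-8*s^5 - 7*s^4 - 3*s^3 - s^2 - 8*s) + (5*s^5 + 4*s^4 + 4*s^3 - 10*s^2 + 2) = -3*s^5 - 3*s^4 + s^3 - 11*s^2 - 8*s + 2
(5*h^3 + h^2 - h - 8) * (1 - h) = -5*h^4 + 4*h^3 + 2*h^2 + 7*h - 8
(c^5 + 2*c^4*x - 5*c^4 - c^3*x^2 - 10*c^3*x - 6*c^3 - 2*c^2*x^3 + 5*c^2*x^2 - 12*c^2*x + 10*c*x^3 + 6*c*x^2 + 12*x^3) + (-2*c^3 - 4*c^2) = c^5 + 2*c^4*x - 5*c^4 - c^3*x^2 - 10*c^3*x - 8*c^3 - 2*c^2*x^3 + 5*c^2*x^2 - 12*c^2*x - 4*c^2 + 10*c*x^3 + 6*c*x^2 + 12*x^3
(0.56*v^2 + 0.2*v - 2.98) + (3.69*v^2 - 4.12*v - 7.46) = 4.25*v^2 - 3.92*v - 10.44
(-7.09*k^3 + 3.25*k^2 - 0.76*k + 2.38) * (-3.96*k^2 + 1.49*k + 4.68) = 28.0764*k^5 - 23.4341*k^4 - 25.3291*k^3 + 4.6528*k^2 - 0.0106000000000002*k + 11.1384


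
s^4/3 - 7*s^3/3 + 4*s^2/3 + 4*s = s*(s/3 + 1/3)*(s - 6)*(s - 2)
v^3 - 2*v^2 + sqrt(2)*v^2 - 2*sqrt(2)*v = v*(v - 2)*(v + sqrt(2))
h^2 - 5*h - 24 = (h - 8)*(h + 3)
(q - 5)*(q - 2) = q^2 - 7*q + 10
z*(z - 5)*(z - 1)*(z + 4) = z^4 - 2*z^3 - 19*z^2 + 20*z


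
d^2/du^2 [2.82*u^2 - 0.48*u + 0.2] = 5.64000000000000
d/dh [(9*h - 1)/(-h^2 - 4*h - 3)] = (9*h^2 - 2*h - 31)/(h^4 + 8*h^3 + 22*h^2 + 24*h + 9)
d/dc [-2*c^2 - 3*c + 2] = -4*c - 3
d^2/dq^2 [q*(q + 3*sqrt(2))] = 2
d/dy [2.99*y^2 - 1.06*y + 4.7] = 5.98*y - 1.06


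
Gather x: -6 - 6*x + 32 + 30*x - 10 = 24*x + 16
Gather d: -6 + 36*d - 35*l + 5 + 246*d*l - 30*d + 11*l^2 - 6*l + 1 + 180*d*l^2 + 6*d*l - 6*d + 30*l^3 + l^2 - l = d*(180*l^2 + 252*l) + 30*l^3 + 12*l^2 - 42*l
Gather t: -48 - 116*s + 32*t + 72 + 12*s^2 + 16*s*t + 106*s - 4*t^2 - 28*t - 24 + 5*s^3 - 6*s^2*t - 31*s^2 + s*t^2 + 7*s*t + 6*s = 5*s^3 - 19*s^2 - 4*s + t^2*(s - 4) + t*(-6*s^2 + 23*s + 4)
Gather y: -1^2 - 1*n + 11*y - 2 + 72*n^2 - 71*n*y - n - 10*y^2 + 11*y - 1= 72*n^2 - 2*n - 10*y^2 + y*(22 - 71*n) - 4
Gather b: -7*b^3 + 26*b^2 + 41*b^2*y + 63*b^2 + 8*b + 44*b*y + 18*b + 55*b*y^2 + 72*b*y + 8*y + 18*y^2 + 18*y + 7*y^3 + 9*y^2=-7*b^3 + b^2*(41*y + 89) + b*(55*y^2 + 116*y + 26) + 7*y^3 + 27*y^2 + 26*y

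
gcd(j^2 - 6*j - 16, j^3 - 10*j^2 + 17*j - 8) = j - 8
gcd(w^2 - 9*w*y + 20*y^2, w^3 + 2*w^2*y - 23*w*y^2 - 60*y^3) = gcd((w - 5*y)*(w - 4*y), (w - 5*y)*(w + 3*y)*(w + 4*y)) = -w + 5*y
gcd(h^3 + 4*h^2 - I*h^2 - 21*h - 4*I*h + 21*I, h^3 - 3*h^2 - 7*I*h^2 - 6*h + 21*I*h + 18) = h^2 + h*(-3 - I) + 3*I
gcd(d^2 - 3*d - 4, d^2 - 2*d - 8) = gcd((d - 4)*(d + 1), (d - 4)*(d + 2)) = d - 4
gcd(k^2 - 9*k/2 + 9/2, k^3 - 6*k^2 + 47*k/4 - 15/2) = k - 3/2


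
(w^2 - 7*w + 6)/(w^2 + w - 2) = (w - 6)/(w + 2)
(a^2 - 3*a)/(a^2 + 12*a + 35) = a*(a - 3)/(a^2 + 12*a + 35)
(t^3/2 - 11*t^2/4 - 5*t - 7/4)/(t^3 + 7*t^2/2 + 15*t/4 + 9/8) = 2*(t^2 - 6*t - 7)/(4*t^2 + 12*t + 9)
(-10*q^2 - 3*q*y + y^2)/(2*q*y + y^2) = (-5*q + y)/y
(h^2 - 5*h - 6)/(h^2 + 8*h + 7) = (h - 6)/(h + 7)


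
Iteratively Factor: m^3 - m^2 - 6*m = (m + 2)*(m^2 - 3*m) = m*(m + 2)*(m - 3)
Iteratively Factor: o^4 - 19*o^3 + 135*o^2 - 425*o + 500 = (o - 5)*(o^3 - 14*o^2 + 65*o - 100) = (o - 5)^2*(o^2 - 9*o + 20) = (o - 5)^3*(o - 4)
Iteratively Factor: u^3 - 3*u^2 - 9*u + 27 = (u + 3)*(u^2 - 6*u + 9) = (u - 3)*(u + 3)*(u - 3)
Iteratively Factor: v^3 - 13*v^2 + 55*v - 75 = (v - 5)*(v^2 - 8*v + 15) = (v - 5)*(v - 3)*(v - 5)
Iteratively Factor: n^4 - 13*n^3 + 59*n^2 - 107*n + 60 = (n - 4)*(n^3 - 9*n^2 + 23*n - 15) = (n - 4)*(n - 1)*(n^2 - 8*n + 15) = (n - 4)*(n - 3)*(n - 1)*(n - 5)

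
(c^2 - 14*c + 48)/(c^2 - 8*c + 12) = (c - 8)/(c - 2)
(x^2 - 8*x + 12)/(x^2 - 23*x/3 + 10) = 3*(x - 2)/(3*x - 5)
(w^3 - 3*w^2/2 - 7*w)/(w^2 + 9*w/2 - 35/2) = w*(2*w^2 - 3*w - 14)/(2*w^2 + 9*w - 35)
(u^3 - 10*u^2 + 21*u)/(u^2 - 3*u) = u - 7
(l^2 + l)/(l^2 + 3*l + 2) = l/(l + 2)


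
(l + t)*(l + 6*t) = l^2 + 7*l*t + 6*t^2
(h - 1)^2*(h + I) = h^3 - 2*h^2 + I*h^2 + h - 2*I*h + I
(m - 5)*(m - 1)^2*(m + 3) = m^4 - 4*m^3 - 10*m^2 + 28*m - 15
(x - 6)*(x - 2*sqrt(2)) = x^2 - 6*x - 2*sqrt(2)*x + 12*sqrt(2)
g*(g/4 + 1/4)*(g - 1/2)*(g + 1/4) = g^4/4 + 3*g^3/16 - 3*g^2/32 - g/32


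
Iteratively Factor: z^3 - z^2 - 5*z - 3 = (z - 3)*(z^2 + 2*z + 1) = (z - 3)*(z + 1)*(z + 1)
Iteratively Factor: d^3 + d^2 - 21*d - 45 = (d + 3)*(d^2 - 2*d - 15) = (d + 3)^2*(d - 5)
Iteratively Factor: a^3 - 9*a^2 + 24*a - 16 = (a - 4)*(a^2 - 5*a + 4) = (a - 4)^2*(a - 1)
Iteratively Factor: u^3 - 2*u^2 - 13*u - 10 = (u + 1)*(u^2 - 3*u - 10) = (u + 1)*(u + 2)*(u - 5)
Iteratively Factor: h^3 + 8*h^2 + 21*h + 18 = (h + 3)*(h^2 + 5*h + 6) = (h + 3)^2*(h + 2)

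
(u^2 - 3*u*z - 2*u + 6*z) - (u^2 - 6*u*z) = 3*u*z - 2*u + 6*z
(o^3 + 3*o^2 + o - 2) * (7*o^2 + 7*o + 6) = 7*o^5 + 28*o^4 + 34*o^3 + 11*o^2 - 8*o - 12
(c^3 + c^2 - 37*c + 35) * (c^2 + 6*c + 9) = c^5 + 7*c^4 - 22*c^3 - 178*c^2 - 123*c + 315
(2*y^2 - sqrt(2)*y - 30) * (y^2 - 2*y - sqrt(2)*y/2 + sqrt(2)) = 2*y^4 - 4*y^3 - 2*sqrt(2)*y^3 - 29*y^2 + 4*sqrt(2)*y^2 + 15*sqrt(2)*y + 58*y - 30*sqrt(2)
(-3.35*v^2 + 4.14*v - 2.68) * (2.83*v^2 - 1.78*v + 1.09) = -9.4805*v^4 + 17.6792*v^3 - 18.6051*v^2 + 9.283*v - 2.9212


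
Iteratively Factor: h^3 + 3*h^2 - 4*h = (h - 1)*(h^2 + 4*h) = (h - 1)*(h + 4)*(h)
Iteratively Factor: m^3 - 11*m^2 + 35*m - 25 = (m - 5)*(m^2 - 6*m + 5) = (m - 5)^2*(m - 1)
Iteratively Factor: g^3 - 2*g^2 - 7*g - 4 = (g + 1)*(g^2 - 3*g - 4) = (g - 4)*(g + 1)*(g + 1)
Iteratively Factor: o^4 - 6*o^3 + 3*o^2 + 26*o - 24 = (o + 2)*(o^3 - 8*o^2 + 19*o - 12) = (o - 3)*(o + 2)*(o^2 - 5*o + 4) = (o - 4)*(o - 3)*(o + 2)*(o - 1)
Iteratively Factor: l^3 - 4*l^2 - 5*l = (l + 1)*(l^2 - 5*l) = (l - 5)*(l + 1)*(l)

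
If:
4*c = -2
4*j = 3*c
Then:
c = -1/2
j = -3/8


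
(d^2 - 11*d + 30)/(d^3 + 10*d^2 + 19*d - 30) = (d^2 - 11*d + 30)/(d^3 + 10*d^2 + 19*d - 30)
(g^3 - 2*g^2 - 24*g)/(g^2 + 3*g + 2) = g*(g^2 - 2*g - 24)/(g^2 + 3*g + 2)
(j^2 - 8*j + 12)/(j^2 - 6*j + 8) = (j - 6)/(j - 4)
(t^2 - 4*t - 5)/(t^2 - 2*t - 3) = (t - 5)/(t - 3)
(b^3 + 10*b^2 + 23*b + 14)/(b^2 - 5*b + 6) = (b^3 + 10*b^2 + 23*b + 14)/(b^2 - 5*b + 6)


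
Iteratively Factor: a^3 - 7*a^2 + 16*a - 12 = (a - 2)*(a^2 - 5*a + 6) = (a - 3)*(a - 2)*(a - 2)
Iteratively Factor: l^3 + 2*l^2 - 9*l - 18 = (l + 2)*(l^2 - 9) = (l + 2)*(l + 3)*(l - 3)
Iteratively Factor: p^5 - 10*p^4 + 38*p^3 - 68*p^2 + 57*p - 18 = (p - 3)*(p^4 - 7*p^3 + 17*p^2 - 17*p + 6) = (p - 3)*(p - 2)*(p^3 - 5*p^2 + 7*p - 3) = (p - 3)*(p - 2)*(p - 1)*(p^2 - 4*p + 3) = (p - 3)^2*(p - 2)*(p - 1)*(p - 1)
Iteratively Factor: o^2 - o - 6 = (o - 3)*(o + 2)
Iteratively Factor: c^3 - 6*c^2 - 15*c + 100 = (c - 5)*(c^2 - c - 20) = (c - 5)*(c + 4)*(c - 5)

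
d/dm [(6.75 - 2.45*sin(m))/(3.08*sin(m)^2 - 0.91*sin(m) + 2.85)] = (7.546*sin(m)^2 - 41.58*sin(m) - 0.840000000000001)*cos(m)/(9.4864*sin(m)^4 - 5.6056*sin(m)^3 + 18.3841*sin(m)^2 - 5.187*sin(m) + 8.1225)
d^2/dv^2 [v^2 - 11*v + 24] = 2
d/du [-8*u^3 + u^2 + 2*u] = -24*u^2 + 2*u + 2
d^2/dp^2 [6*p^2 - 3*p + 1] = 12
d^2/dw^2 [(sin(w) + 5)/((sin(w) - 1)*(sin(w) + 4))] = -(sin(w)^4 + 18*sin(w)^3 + 85*sin(w)^2 + 192*sin(w) + 154)/((sin(w) - 1)^2*(sin(w) + 4)^3)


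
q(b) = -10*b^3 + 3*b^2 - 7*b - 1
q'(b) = -30*b^2 + 6*b - 7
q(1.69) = -52.53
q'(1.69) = -82.54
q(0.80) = -9.80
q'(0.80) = -21.40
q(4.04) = -639.71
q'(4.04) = -472.41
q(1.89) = -71.03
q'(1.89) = -102.82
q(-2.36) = 163.67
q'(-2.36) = -188.25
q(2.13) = -98.94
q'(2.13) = -130.33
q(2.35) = -130.66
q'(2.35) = -158.58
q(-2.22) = 138.74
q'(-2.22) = -168.17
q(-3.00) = 317.00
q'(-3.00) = -295.00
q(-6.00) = 2309.00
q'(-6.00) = -1123.00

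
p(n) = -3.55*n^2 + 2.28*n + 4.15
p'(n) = 2.28 - 7.1*n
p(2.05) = -6.09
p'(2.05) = -12.28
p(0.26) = 4.50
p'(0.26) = 0.43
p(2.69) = -15.40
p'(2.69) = -16.82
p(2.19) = -7.88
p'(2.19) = -13.27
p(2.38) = -10.53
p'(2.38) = -14.62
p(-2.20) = -18.05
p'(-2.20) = 17.90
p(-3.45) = -45.97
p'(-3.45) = 26.78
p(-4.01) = -62.08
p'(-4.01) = 30.75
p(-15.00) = -828.80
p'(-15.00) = 108.78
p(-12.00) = -534.41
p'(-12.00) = 87.48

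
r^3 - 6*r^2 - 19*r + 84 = (r - 7)*(r - 3)*(r + 4)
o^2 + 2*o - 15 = (o - 3)*(o + 5)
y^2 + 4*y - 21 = (y - 3)*(y + 7)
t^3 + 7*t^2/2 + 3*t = t*(t + 3/2)*(t + 2)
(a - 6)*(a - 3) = a^2 - 9*a + 18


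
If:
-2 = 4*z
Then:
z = -1/2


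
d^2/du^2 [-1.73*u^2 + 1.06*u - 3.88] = -3.46000000000000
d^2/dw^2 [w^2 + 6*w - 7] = 2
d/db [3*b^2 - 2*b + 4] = 6*b - 2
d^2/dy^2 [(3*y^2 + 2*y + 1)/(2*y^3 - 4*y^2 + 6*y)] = (3*y^6 + 6*y^5 - 33*y^4 + 4*y^3 + 21*y^2 - 18*y + 9)/(y^3*(y^6 - 6*y^5 + 21*y^4 - 44*y^3 + 63*y^2 - 54*y + 27))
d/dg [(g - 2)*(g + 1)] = 2*g - 1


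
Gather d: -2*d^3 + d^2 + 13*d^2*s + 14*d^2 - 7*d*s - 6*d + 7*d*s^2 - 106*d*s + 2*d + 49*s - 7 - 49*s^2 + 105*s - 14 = -2*d^3 + d^2*(13*s + 15) + d*(7*s^2 - 113*s - 4) - 49*s^2 + 154*s - 21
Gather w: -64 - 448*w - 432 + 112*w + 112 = -336*w - 384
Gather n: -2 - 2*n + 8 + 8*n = 6*n + 6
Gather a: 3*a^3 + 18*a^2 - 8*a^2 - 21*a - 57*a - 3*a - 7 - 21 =3*a^3 + 10*a^2 - 81*a - 28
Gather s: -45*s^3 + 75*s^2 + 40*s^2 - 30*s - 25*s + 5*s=-45*s^3 + 115*s^2 - 50*s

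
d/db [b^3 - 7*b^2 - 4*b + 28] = 3*b^2 - 14*b - 4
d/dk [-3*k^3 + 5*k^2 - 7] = k*(10 - 9*k)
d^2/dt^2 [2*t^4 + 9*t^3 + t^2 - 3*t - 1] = 24*t^2 + 54*t + 2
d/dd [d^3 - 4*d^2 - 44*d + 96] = 3*d^2 - 8*d - 44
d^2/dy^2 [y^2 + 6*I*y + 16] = 2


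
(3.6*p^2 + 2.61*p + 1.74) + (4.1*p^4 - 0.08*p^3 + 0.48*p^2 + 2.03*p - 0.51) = 4.1*p^4 - 0.08*p^3 + 4.08*p^2 + 4.64*p + 1.23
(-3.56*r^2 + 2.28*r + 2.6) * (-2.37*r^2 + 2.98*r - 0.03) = 8.4372*r^4 - 16.0124*r^3 + 0.739199999999999*r^2 + 7.6796*r - 0.078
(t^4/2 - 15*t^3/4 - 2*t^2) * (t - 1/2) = t^5/2 - 4*t^4 - t^3/8 + t^2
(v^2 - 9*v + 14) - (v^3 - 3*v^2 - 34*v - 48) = -v^3 + 4*v^2 + 25*v + 62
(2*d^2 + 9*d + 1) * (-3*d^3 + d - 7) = -6*d^5 - 27*d^4 - d^3 - 5*d^2 - 62*d - 7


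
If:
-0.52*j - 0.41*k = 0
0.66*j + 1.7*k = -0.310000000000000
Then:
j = 0.21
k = -0.26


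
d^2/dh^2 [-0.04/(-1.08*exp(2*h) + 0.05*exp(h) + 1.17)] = ((0.002 - 0.1728*exp(h))*(-1.08*exp(2*h) + 0.05*exp(h) + 1.17) - 0.04*(2.16*exp(h) - 0.05)*(4.32*exp(h) - 0.1)*exp(h))*exp(h)/(-1.08*exp(2*h) + 0.05*exp(h) + 1.17)^3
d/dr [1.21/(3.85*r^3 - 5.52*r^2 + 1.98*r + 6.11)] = (-13.9755*r^2 + 13.3584*r - 2.3958)/(3.85*r^3 - 5.52*r^2 + 1.98*r + 6.11)^2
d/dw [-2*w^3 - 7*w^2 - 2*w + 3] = -6*w^2 - 14*w - 2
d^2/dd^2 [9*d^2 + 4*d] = 18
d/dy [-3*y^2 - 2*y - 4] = -6*y - 2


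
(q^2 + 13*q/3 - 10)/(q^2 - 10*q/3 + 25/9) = 3*(q + 6)/(3*q - 5)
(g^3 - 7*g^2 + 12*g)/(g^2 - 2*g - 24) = g*(-g^2 + 7*g - 12)/(-g^2 + 2*g + 24)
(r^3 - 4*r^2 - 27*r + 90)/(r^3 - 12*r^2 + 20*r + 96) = (r^2 + 2*r - 15)/(r^2 - 6*r - 16)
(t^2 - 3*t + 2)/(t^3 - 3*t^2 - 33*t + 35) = (t - 2)/(t^2 - 2*t - 35)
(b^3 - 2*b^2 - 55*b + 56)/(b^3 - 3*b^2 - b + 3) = (b^2 - b - 56)/(b^2 - 2*b - 3)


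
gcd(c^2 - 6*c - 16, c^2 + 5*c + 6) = c + 2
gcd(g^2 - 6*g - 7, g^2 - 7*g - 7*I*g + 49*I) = g - 7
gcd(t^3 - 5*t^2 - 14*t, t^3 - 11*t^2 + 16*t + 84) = t^2 - 5*t - 14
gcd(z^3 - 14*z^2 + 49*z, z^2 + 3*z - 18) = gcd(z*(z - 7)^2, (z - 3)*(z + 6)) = 1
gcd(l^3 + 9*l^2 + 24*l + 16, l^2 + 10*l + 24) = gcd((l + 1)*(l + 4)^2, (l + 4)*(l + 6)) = l + 4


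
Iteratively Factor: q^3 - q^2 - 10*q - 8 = (q + 2)*(q^2 - 3*q - 4) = (q + 1)*(q + 2)*(q - 4)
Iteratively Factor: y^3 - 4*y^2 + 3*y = (y)*(y^2 - 4*y + 3) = y*(y - 3)*(y - 1)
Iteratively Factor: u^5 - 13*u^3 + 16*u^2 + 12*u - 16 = (u - 2)*(u^4 + 2*u^3 - 9*u^2 - 2*u + 8) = (u - 2)^2*(u^3 + 4*u^2 - u - 4) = (u - 2)^2*(u - 1)*(u^2 + 5*u + 4) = (u - 2)^2*(u - 1)*(u + 1)*(u + 4)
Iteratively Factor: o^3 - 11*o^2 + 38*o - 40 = (o - 4)*(o^2 - 7*o + 10) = (o - 5)*(o - 4)*(o - 2)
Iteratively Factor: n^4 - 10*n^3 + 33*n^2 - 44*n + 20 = (n - 2)*(n^3 - 8*n^2 + 17*n - 10) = (n - 2)*(n - 1)*(n^2 - 7*n + 10) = (n - 5)*(n - 2)*(n - 1)*(n - 2)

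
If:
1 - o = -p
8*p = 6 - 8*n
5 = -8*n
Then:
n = -5/8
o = 19/8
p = 11/8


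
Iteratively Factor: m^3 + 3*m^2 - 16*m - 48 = (m + 4)*(m^2 - m - 12) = (m + 3)*(m + 4)*(m - 4)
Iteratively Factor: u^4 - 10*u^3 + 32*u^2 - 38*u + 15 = (u - 3)*(u^3 - 7*u^2 + 11*u - 5) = (u - 5)*(u - 3)*(u^2 - 2*u + 1) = (u - 5)*(u - 3)*(u - 1)*(u - 1)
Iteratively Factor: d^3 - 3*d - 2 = (d - 2)*(d^2 + 2*d + 1) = (d - 2)*(d + 1)*(d + 1)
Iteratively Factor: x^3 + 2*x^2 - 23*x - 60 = (x + 4)*(x^2 - 2*x - 15) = (x - 5)*(x + 4)*(x + 3)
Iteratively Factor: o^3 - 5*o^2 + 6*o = (o - 3)*(o^2 - 2*o) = (o - 3)*(o - 2)*(o)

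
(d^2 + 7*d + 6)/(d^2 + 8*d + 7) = (d + 6)/(d + 7)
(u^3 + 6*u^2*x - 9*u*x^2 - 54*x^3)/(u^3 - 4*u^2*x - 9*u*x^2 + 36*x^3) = (-u - 6*x)/(-u + 4*x)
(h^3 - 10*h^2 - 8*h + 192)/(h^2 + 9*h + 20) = (h^2 - 14*h + 48)/(h + 5)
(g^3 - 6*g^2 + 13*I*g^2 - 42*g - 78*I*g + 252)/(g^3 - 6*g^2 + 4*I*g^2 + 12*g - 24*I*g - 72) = (g + 7*I)/(g - 2*I)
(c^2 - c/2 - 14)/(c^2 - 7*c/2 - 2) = (2*c + 7)/(2*c + 1)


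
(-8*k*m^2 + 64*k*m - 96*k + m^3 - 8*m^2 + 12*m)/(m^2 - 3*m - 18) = (-8*k*m + 16*k + m^2 - 2*m)/(m + 3)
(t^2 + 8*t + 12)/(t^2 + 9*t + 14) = (t + 6)/(t + 7)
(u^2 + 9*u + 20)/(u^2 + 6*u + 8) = (u + 5)/(u + 2)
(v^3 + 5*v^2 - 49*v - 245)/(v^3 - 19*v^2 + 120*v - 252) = (v^2 + 12*v + 35)/(v^2 - 12*v + 36)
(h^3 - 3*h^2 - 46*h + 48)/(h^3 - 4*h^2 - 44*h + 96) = (h - 1)/(h - 2)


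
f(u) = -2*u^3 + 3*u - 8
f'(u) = 3 - 6*u^2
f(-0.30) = -8.85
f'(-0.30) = 2.46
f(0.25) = -7.28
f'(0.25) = 2.62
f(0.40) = -6.93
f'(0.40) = 2.04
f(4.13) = -136.50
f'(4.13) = -99.34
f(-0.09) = -8.27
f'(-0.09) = 2.95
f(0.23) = -7.33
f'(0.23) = 2.68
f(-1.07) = -8.76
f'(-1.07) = -3.87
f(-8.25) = 1090.28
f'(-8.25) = -405.38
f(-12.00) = 3412.00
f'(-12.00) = -861.00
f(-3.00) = 37.00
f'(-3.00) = -51.00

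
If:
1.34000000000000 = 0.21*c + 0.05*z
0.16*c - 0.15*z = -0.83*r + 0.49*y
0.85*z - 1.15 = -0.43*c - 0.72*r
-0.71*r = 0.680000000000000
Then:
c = 6.67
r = -0.96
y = 0.93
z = -1.21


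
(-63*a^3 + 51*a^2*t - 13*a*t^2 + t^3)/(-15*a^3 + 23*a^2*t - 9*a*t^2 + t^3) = (21*a^2 - 10*a*t + t^2)/(5*a^2 - 6*a*t + t^2)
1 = 1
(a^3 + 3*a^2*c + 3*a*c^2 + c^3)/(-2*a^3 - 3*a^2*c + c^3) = (-a - c)/(2*a - c)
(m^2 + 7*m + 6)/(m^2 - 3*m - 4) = (m + 6)/(m - 4)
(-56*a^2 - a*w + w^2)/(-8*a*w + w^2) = (7*a + w)/w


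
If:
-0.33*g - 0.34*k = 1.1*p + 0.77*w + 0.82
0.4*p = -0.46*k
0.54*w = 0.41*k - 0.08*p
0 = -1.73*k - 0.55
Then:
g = -2.69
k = -0.32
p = 0.37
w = -0.30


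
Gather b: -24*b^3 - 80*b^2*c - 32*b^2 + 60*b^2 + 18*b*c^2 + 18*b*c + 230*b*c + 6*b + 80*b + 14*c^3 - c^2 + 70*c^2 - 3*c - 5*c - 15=-24*b^3 + b^2*(28 - 80*c) + b*(18*c^2 + 248*c + 86) + 14*c^3 + 69*c^2 - 8*c - 15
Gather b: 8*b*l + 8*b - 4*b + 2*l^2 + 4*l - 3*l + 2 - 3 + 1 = b*(8*l + 4) + 2*l^2 + l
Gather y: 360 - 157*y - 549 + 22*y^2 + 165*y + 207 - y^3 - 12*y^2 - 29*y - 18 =-y^3 + 10*y^2 - 21*y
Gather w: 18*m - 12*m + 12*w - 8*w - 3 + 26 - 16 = 6*m + 4*w + 7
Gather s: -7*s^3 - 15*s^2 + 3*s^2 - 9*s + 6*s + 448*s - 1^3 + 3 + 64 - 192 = -7*s^3 - 12*s^2 + 445*s - 126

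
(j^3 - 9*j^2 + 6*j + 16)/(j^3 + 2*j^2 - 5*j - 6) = (j - 8)/(j + 3)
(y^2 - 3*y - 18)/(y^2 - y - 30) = (y + 3)/(y + 5)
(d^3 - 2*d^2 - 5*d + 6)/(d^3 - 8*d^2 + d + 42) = (d - 1)/(d - 7)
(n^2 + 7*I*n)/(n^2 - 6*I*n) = (n + 7*I)/(n - 6*I)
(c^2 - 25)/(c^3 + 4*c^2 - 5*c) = (c - 5)/(c*(c - 1))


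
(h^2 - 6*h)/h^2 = (h - 6)/h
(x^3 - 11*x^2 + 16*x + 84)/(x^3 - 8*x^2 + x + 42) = (x - 6)/(x - 3)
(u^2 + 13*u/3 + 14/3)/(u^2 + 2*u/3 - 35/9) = 3*(u + 2)/(3*u - 5)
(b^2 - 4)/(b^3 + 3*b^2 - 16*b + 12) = (b + 2)/(b^2 + 5*b - 6)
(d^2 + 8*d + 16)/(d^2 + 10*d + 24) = (d + 4)/(d + 6)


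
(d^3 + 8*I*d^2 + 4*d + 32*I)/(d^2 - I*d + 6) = (d^2 + 6*I*d + 16)/(d - 3*I)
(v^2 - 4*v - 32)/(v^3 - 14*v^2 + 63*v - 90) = (v^2 - 4*v - 32)/(v^3 - 14*v^2 + 63*v - 90)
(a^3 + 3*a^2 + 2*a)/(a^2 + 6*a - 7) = a*(a^2 + 3*a + 2)/(a^2 + 6*a - 7)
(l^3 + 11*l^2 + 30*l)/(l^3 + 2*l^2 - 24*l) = (l + 5)/(l - 4)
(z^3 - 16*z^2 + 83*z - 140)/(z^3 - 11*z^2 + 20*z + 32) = (z^2 - 12*z + 35)/(z^2 - 7*z - 8)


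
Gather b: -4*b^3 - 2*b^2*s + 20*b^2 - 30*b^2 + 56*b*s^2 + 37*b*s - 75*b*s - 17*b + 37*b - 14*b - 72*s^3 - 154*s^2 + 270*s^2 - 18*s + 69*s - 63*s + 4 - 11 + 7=-4*b^3 + b^2*(-2*s - 10) + b*(56*s^2 - 38*s + 6) - 72*s^3 + 116*s^2 - 12*s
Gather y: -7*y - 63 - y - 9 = -8*y - 72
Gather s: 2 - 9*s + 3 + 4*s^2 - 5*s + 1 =4*s^2 - 14*s + 6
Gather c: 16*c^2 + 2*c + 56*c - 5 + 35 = 16*c^2 + 58*c + 30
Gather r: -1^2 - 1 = -2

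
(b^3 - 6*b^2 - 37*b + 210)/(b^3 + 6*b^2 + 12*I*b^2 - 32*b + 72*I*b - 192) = (b^2 - 12*b + 35)/(b^2 + 12*I*b - 32)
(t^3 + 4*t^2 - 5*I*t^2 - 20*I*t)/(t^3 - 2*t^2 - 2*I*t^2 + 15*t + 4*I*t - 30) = t*(t + 4)/(t^2 + t*(-2 + 3*I) - 6*I)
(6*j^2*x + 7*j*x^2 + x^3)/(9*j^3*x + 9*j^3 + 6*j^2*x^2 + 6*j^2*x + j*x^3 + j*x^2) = x*(6*j^2 + 7*j*x + x^2)/(j*(9*j^2*x + 9*j^2 + 6*j*x^2 + 6*j*x + x^3 + x^2))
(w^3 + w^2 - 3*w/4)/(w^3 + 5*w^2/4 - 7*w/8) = 2*(2*w + 3)/(4*w + 7)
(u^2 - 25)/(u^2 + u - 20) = (u - 5)/(u - 4)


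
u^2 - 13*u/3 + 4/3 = (u - 4)*(u - 1/3)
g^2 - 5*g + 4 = (g - 4)*(g - 1)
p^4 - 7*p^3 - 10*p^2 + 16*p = p*(p - 8)*(p - 1)*(p + 2)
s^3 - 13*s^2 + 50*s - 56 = (s - 7)*(s - 4)*(s - 2)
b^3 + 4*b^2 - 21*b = b*(b - 3)*(b + 7)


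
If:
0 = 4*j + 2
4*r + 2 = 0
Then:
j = -1/2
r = -1/2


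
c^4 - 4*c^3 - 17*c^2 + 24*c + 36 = (c - 6)*(c - 2)*(c + 1)*(c + 3)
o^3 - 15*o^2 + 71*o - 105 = (o - 7)*(o - 5)*(o - 3)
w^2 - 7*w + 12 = (w - 4)*(w - 3)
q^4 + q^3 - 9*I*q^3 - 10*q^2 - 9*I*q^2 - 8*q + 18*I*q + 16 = (q - 1)*(q + 2)*(q - 8*I)*(q - I)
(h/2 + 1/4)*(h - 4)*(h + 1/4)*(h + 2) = h^4/2 - 5*h^3/8 - 75*h^2/16 - 25*h/8 - 1/2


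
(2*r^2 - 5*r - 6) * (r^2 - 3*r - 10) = 2*r^4 - 11*r^3 - 11*r^2 + 68*r + 60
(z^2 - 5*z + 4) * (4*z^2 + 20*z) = 4*z^4 - 84*z^2 + 80*z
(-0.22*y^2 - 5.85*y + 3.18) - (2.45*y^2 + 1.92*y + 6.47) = -2.67*y^2 - 7.77*y - 3.29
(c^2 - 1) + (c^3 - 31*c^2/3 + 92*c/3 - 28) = c^3 - 28*c^2/3 + 92*c/3 - 29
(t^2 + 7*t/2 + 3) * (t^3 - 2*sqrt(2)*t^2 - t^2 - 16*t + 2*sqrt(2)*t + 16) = t^5 - 2*sqrt(2)*t^4 + 5*t^4/2 - 33*t^3/2 - 5*sqrt(2)*t^3 - 43*t^2 + sqrt(2)*t^2 + 8*t + 6*sqrt(2)*t + 48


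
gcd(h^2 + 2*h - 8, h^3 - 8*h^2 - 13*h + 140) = h + 4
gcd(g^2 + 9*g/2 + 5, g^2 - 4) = g + 2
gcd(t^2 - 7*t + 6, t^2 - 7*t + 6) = t^2 - 7*t + 6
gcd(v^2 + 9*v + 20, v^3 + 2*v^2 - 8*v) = v + 4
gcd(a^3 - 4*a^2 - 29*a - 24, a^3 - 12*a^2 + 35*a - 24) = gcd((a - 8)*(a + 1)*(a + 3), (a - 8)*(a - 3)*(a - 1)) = a - 8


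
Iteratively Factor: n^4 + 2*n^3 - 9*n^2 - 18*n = (n - 3)*(n^3 + 5*n^2 + 6*n) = (n - 3)*(n + 2)*(n^2 + 3*n) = n*(n - 3)*(n + 2)*(n + 3)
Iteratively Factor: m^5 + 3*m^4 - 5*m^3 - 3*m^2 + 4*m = (m + 4)*(m^4 - m^3 - m^2 + m) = (m - 1)*(m + 4)*(m^3 - m) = (m - 1)*(m + 1)*(m + 4)*(m^2 - m) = (m - 1)^2*(m + 1)*(m + 4)*(m)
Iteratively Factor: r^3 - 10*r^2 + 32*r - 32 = (r - 4)*(r^2 - 6*r + 8) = (r - 4)*(r - 2)*(r - 4)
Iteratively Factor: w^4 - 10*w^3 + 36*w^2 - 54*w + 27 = (w - 3)*(w^3 - 7*w^2 + 15*w - 9) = (w - 3)^2*(w^2 - 4*w + 3) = (w - 3)^3*(w - 1)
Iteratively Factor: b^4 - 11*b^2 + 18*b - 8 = (b - 2)*(b^3 + 2*b^2 - 7*b + 4) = (b - 2)*(b - 1)*(b^2 + 3*b - 4) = (b - 2)*(b - 1)^2*(b + 4)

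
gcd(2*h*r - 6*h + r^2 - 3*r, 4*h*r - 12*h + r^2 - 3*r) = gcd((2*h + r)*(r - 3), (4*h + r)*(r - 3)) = r - 3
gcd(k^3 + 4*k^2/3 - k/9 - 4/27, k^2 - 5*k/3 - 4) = k + 4/3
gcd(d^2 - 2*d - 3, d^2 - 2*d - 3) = d^2 - 2*d - 3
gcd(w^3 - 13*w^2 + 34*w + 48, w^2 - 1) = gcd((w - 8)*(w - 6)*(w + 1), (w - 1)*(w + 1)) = w + 1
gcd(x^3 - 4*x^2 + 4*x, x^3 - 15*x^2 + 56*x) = x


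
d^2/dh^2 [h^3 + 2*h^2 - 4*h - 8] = 6*h + 4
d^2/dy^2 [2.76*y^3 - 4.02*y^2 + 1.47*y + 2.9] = 16.56*y - 8.04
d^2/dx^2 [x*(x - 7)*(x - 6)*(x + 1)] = 12*x^2 - 72*x + 58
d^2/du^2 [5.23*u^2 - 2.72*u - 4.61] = 10.4600000000000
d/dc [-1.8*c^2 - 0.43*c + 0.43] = -3.6*c - 0.43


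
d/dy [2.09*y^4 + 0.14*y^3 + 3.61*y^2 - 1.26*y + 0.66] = 8.36*y^3 + 0.42*y^2 + 7.22*y - 1.26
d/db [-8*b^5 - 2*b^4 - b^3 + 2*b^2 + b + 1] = -40*b^4 - 8*b^3 - 3*b^2 + 4*b + 1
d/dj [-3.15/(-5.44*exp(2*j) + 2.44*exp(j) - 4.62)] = (7.686 - 34.272*exp(j))*exp(j)/(5.44*exp(2*j) - 2.44*exp(j) + 4.62)^2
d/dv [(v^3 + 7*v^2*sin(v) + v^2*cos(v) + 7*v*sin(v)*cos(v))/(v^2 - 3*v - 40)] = (-v*(2*v - 3)*(v^2 + 7*v*sin(v) + v*cos(v) + 7*sin(2*v)/2) + (-v^2 + 3*v + 40)*(v^2*sin(v) - 7*v^2*cos(v) - 3*v^2 - 14*v*sin(v) - 2*v*cos(v) - 7*v*cos(2*v) - 7*sin(2*v)/2))/(-v^2 + 3*v + 40)^2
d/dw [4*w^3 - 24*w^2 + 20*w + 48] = 12*w^2 - 48*w + 20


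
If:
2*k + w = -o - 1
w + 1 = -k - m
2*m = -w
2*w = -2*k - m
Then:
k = -3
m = -2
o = 1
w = 4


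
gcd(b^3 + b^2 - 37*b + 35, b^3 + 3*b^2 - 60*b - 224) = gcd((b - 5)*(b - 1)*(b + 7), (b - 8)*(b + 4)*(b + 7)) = b + 7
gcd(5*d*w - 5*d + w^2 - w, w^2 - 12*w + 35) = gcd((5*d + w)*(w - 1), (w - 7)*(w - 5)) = 1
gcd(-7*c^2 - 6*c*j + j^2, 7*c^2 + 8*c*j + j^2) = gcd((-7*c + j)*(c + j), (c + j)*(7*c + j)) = c + j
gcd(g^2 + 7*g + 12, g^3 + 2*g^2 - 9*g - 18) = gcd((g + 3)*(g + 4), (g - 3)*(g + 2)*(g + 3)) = g + 3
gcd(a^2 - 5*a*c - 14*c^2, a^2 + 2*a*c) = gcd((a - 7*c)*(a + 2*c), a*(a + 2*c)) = a + 2*c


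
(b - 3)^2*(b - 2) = b^3 - 8*b^2 + 21*b - 18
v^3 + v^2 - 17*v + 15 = (v - 3)*(v - 1)*(v + 5)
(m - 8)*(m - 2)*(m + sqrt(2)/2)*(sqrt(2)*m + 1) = sqrt(2)*m^4 - 10*sqrt(2)*m^3 + 2*m^3 - 20*m^2 + 33*sqrt(2)*m^2/2 - 5*sqrt(2)*m + 32*m + 8*sqrt(2)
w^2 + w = w*(w + 1)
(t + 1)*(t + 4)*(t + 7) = t^3 + 12*t^2 + 39*t + 28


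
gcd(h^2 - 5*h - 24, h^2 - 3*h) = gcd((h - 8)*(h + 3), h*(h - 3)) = 1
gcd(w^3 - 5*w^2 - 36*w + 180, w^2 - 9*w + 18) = w - 6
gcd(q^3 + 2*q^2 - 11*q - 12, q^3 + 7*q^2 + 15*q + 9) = q + 1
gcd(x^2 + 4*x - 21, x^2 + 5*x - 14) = x + 7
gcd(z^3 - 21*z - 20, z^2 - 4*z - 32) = z + 4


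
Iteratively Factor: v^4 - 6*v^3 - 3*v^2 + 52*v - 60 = (v - 5)*(v^3 - v^2 - 8*v + 12) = (v - 5)*(v + 3)*(v^2 - 4*v + 4) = (v - 5)*(v - 2)*(v + 3)*(v - 2)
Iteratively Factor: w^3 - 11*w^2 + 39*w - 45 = (w - 5)*(w^2 - 6*w + 9) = (w - 5)*(w - 3)*(w - 3)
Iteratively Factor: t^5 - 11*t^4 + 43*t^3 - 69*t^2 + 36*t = (t - 1)*(t^4 - 10*t^3 + 33*t^2 - 36*t) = t*(t - 1)*(t^3 - 10*t^2 + 33*t - 36) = t*(t - 3)*(t - 1)*(t^2 - 7*t + 12) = t*(t - 4)*(t - 3)*(t - 1)*(t - 3)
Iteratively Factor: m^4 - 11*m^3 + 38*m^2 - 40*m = (m)*(m^3 - 11*m^2 + 38*m - 40) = m*(m - 2)*(m^2 - 9*m + 20) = m*(m - 5)*(m - 2)*(m - 4)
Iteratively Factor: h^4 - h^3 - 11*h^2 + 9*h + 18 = (h - 3)*(h^3 + 2*h^2 - 5*h - 6) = (h - 3)*(h + 3)*(h^2 - h - 2) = (h - 3)*(h + 1)*(h + 3)*(h - 2)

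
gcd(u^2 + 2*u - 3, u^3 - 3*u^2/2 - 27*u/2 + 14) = u - 1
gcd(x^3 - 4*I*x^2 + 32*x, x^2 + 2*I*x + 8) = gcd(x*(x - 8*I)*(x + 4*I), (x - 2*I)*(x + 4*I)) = x + 4*I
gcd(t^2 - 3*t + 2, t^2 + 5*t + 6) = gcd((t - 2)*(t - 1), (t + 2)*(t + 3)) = 1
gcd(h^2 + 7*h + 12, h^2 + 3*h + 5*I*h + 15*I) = h + 3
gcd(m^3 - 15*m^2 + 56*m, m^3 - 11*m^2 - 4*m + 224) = m^2 - 15*m + 56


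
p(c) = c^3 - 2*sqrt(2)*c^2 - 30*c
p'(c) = 3*c^2 - 4*sqrt(2)*c - 30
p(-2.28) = 41.84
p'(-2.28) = -1.51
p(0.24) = -7.35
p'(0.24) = -31.18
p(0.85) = -26.93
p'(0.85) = -32.64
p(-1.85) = 39.49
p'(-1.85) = -9.27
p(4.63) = -100.28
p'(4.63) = 8.12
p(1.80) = -57.33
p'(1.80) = -30.46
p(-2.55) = 41.53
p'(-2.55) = 3.93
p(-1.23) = 30.76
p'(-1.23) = -18.50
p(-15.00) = -3561.40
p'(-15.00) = 729.85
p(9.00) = 229.90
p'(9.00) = 162.09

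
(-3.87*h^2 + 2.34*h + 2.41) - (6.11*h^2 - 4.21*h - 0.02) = -9.98*h^2 + 6.55*h + 2.43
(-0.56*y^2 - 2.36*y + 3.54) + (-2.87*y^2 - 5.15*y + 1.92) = -3.43*y^2 - 7.51*y + 5.46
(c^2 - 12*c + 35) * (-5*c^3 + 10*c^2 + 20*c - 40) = -5*c^5 + 70*c^4 - 275*c^3 + 70*c^2 + 1180*c - 1400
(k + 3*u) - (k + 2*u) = u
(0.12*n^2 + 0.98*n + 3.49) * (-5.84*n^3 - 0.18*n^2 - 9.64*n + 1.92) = -0.7008*n^5 - 5.7448*n^4 - 21.7148*n^3 - 9.845*n^2 - 31.762*n + 6.7008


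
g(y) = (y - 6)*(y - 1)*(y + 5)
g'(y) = (y - 6)*(y - 1) + (y - 6)*(y + 5) + (y - 1)*(y + 5) = 3*y^2 - 4*y - 29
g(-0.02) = 30.58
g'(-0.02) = -28.92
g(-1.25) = 61.17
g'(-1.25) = -19.31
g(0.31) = 20.85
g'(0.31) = -29.95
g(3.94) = -54.14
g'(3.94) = 1.81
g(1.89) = -25.20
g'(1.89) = -25.84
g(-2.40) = 74.26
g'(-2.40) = -2.12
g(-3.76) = 57.61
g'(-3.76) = 28.45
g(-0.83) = 52.12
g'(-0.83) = -23.61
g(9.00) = 336.00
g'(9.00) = 178.00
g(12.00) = 1122.00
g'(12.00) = 355.00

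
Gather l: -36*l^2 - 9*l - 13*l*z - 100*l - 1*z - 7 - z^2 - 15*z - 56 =-36*l^2 + l*(-13*z - 109) - z^2 - 16*z - 63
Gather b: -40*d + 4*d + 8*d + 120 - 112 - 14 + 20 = 14 - 28*d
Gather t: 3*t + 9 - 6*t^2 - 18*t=-6*t^2 - 15*t + 9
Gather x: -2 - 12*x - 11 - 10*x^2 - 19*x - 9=-10*x^2 - 31*x - 22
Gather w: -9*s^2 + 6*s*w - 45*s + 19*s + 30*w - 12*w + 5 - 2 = -9*s^2 - 26*s + w*(6*s + 18) + 3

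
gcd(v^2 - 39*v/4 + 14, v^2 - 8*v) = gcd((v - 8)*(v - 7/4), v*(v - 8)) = v - 8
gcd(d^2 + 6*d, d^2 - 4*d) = d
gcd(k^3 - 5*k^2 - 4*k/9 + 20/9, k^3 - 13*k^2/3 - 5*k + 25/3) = k - 5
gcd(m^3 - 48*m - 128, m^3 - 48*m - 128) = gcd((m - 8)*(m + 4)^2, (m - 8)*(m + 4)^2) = m^3 - 48*m - 128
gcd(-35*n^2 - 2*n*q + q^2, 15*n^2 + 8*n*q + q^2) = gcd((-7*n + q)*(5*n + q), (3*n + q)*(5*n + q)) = 5*n + q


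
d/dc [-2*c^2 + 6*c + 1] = 6 - 4*c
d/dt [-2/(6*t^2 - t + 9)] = 2*(12*t - 1)/(6*t^2 - t + 9)^2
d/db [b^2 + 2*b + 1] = 2*b + 2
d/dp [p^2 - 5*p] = 2*p - 5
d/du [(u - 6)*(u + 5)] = 2*u - 1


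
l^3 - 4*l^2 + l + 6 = (l - 3)*(l - 2)*(l + 1)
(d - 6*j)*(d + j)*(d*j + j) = d^3*j - 5*d^2*j^2 + d^2*j - 6*d*j^3 - 5*d*j^2 - 6*j^3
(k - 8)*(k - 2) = k^2 - 10*k + 16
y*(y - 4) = y^2 - 4*y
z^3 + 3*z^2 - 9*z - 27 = (z - 3)*(z + 3)^2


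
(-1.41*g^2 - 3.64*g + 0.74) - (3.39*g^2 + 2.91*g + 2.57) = -4.8*g^2 - 6.55*g - 1.83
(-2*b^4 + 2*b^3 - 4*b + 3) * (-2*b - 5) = 4*b^5 + 6*b^4 - 10*b^3 + 8*b^2 + 14*b - 15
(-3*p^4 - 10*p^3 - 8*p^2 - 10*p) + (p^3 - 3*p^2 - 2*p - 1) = -3*p^4 - 9*p^3 - 11*p^2 - 12*p - 1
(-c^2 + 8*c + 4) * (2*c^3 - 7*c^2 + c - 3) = -2*c^5 + 23*c^4 - 49*c^3 - 17*c^2 - 20*c - 12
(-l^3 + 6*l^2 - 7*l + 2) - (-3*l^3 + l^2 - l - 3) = 2*l^3 + 5*l^2 - 6*l + 5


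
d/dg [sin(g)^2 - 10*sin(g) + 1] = 2*(sin(g) - 5)*cos(g)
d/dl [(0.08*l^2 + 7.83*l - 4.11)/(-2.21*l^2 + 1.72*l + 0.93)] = (17.4419*l^2 - 18.0174*l + 14.3511)/(4.8841*l^4 - 7.6024*l^3 - 1.1522*l^2 + 3.1992*l + 0.8649)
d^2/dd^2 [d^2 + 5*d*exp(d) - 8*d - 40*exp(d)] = 5*d*exp(d) - 30*exp(d) + 2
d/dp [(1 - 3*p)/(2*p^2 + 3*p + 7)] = 2*(3*p^2 - 2*p - 12)/(4*p^4 + 12*p^3 + 37*p^2 + 42*p + 49)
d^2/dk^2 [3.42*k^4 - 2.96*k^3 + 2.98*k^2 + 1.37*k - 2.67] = 41.04*k^2 - 17.76*k + 5.96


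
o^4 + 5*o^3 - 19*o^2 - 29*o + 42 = (o - 3)*(o - 1)*(o + 2)*(o + 7)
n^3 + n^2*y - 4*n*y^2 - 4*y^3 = (n - 2*y)*(n + y)*(n + 2*y)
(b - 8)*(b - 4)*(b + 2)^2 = b^4 - 8*b^3 - 12*b^2 + 80*b + 128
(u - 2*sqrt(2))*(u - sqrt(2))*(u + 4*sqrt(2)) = u^3 + sqrt(2)*u^2 - 20*u + 16*sqrt(2)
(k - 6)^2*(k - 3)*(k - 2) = k^4 - 17*k^3 + 102*k^2 - 252*k + 216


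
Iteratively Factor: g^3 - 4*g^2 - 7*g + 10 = (g + 2)*(g^2 - 6*g + 5) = (g - 5)*(g + 2)*(g - 1)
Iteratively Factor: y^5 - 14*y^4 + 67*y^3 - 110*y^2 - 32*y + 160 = (y + 1)*(y^4 - 15*y^3 + 82*y^2 - 192*y + 160) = (y - 4)*(y + 1)*(y^3 - 11*y^2 + 38*y - 40) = (y - 5)*(y - 4)*(y + 1)*(y^2 - 6*y + 8) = (y - 5)*(y - 4)^2*(y + 1)*(y - 2)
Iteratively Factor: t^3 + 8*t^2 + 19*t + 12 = (t + 4)*(t^2 + 4*t + 3) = (t + 3)*(t + 4)*(t + 1)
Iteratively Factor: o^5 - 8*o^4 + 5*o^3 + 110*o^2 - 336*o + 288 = (o - 3)*(o^4 - 5*o^3 - 10*o^2 + 80*o - 96) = (o - 3)*(o + 4)*(o^3 - 9*o^2 + 26*o - 24) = (o - 3)*(o - 2)*(o + 4)*(o^2 - 7*o + 12) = (o - 4)*(o - 3)*(o - 2)*(o + 4)*(o - 3)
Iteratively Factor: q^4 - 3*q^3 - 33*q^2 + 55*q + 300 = (q - 5)*(q^3 + 2*q^2 - 23*q - 60) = (q - 5)^2*(q^2 + 7*q + 12) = (q - 5)^2*(q + 4)*(q + 3)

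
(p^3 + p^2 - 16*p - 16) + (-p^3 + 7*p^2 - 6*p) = 8*p^2 - 22*p - 16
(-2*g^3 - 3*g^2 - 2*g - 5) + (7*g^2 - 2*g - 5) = -2*g^3 + 4*g^2 - 4*g - 10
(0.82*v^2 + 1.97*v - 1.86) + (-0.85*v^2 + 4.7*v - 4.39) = -0.03*v^2 + 6.67*v - 6.25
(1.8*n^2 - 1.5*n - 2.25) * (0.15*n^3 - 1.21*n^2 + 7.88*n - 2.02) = 0.27*n^5 - 2.403*n^4 + 15.6615*n^3 - 12.7335*n^2 - 14.7*n + 4.545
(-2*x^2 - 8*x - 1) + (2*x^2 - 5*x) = -13*x - 1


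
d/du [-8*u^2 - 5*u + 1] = -16*u - 5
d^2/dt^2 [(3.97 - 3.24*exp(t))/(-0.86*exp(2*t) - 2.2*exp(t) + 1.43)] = (2.396304*exp(4*t) - 17.874928*exp(3*t) + 1.37359199999999*exp(2*t) - 28.550984*exp(t) - 5.864144)*exp(t)/(0.636056*exp(6*t) + 4.88136*exp(5*t) + 9.314316*exp(4*t) - 5.58536*exp(3*t) - 15.487758*exp(2*t) + 13.49634*exp(t) - 2.924207)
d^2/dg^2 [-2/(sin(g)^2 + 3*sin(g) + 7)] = 2*(4*sin(g)^4 + 9*sin(g)^3 - 25*sin(g)^2 - 39*sin(g) - 4)/(sin(g)^2 + 3*sin(g) + 7)^3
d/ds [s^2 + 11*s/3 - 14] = 2*s + 11/3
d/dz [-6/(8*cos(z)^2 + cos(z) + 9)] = -6*(16*cos(z) + 1)*sin(z)/(8*cos(z)^2 + cos(z) + 9)^2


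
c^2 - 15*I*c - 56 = (c - 8*I)*(c - 7*I)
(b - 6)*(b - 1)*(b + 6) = b^3 - b^2 - 36*b + 36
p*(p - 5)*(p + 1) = p^3 - 4*p^2 - 5*p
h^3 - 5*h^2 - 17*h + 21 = (h - 7)*(h - 1)*(h + 3)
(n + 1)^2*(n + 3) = n^3 + 5*n^2 + 7*n + 3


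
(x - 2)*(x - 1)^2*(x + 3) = x^4 - x^3 - 7*x^2 + 13*x - 6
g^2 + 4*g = g*(g + 4)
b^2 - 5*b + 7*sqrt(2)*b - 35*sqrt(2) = (b - 5)*(b + 7*sqrt(2))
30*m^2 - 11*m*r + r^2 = (-6*m + r)*(-5*m + r)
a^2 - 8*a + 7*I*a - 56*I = (a - 8)*(a + 7*I)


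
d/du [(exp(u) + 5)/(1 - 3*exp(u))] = 16*exp(u)/(3*exp(u) - 1)^2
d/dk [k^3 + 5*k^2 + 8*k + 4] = 3*k^2 + 10*k + 8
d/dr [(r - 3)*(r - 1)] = 2*r - 4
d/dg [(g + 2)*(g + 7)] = 2*g + 9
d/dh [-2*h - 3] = -2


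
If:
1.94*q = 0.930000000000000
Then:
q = 0.48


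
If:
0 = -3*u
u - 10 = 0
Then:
No Solution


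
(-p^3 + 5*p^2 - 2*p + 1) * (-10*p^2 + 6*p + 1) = 10*p^5 - 56*p^4 + 49*p^3 - 17*p^2 + 4*p + 1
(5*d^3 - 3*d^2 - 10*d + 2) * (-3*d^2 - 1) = -15*d^5 + 9*d^4 + 25*d^3 - 3*d^2 + 10*d - 2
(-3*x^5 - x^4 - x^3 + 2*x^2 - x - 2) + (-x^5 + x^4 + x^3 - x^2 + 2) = -4*x^5 + x^2 - x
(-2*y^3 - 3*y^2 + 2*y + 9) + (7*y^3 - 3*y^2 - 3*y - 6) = 5*y^3 - 6*y^2 - y + 3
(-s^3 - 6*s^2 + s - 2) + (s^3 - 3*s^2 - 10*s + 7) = -9*s^2 - 9*s + 5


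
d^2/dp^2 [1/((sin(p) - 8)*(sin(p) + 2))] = (-4*sin(p)^4 + 18*sin(p)^3 - 94*sin(p)^2 + 60*sin(p) + 104)/((sin(p) - 8)^3*(sin(p) + 2)^3)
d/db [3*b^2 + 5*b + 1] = 6*b + 5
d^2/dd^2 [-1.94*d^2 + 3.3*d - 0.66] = -3.88000000000000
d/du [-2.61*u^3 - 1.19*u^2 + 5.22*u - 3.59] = -7.83*u^2 - 2.38*u + 5.22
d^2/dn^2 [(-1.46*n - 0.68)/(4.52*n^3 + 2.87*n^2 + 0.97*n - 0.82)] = (-178.970304*n^5 - 280.350288*n^4 - 152.389012*n^3 - 116.431032*n^2 - 47.096208*n - 6.802816)/(92.345408*n^9 + 175.905744*n^8 + 171.144828*n^7 + 48.880487*n^6 - 27.096225*n^5 - 33.732873*n^4 - 3.666371*n^3 + 3.47475*n^2 + 1.956684*n - 0.551368)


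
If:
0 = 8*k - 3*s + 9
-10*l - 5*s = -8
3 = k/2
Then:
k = 6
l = -87/10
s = 19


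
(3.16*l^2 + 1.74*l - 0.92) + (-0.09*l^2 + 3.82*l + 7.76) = 3.07*l^2 + 5.56*l + 6.84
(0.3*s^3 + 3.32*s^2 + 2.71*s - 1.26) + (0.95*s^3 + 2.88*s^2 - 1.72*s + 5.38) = 1.25*s^3 + 6.2*s^2 + 0.99*s + 4.12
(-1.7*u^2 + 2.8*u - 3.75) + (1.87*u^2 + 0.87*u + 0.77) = 0.17*u^2 + 3.67*u - 2.98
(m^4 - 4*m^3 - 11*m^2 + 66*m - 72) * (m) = m^5 - 4*m^4 - 11*m^3 + 66*m^2 - 72*m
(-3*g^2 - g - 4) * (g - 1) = -3*g^3 + 2*g^2 - 3*g + 4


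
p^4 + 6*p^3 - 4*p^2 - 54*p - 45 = (p - 3)*(p + 1)*(p + 3)*(p + 5)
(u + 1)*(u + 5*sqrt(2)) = u^2 + u + 5*sqrt(2)*u + 5*sqrt(2)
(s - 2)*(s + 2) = s^2 - 4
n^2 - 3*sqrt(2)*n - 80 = (n - 8*sqrt(2))*(n + 5*sqrt(2))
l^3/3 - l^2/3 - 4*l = l*(l/3 + 1)*(l - 4)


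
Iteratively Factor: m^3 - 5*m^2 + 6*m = (m - 2)*(m^2 - 3*m) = m*(m - 2)*(m - 3)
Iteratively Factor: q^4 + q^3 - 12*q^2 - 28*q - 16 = (q - 4)*(q^3 + 5*q^2 + 8*q + 4) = (q - 4)*(q + 2)*(q^2 + 3*q + 2) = (q - 4)*(q + 2)^2*(q + 1)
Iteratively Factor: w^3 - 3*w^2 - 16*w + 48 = (w - 3)*(w^2 - 16) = (w - 4)*(w - 3)*(w + 4)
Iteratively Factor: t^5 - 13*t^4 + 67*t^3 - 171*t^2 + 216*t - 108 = (t - 3)*(t^4 - 10*t^3 + 37*t^2 - 60*t + 36) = (t - 3)*(t - 2)*(t^3 - 8*t^2 + 21*t - 18) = (t - 3)*(t - 2)^2*(t^2 - 6*t + 9) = (t - 3)^2*(t - 2)^2*(t - 3)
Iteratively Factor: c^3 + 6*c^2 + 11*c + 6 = (c + 1)*(c^2 + 5*c + 6) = (c + 1)*(c + 2)*(c + 3)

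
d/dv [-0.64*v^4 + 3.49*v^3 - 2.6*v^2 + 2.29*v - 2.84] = -2.56*v^3 + 10.47*v^2 - 5.2*v + 2.29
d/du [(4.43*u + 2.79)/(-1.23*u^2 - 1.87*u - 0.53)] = (5.4489*u^2 + 6.8634*u + 2.8694)/(1.5129*u^4 + 4.6002*u^3 + 4.8007*u^2 + 1.9822*u + 0.2809)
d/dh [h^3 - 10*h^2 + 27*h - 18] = 3*h^2 - 20*h + 27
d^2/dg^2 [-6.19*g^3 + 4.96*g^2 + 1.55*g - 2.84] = 9.92 - 37.14*g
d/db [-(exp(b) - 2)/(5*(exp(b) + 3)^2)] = (exp(b) - 7)*exp(b)/(5*(exp(b) + 3)^3)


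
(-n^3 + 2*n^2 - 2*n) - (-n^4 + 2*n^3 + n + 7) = n^4 - 3*n^3 + 2*n^2 - 3*n - 7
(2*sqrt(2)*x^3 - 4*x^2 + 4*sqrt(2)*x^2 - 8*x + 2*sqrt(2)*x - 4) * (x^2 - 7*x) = 2*sqrt(2)*x^5 - 10*sqrt(2)*x^4 - 4*x^4 - 26*sqrt(2)*x^3 + 20*x^3 - 14*sqrt(2)*x^2 + 52*x^2 + 28*x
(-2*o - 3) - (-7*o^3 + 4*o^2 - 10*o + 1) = 7*o^3 - 4*o^2 + 8*o - 4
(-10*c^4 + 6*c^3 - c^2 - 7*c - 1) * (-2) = 20*c^4 - 12*c^3 + 2*c^2 + 14*c + 2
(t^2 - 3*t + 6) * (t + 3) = t^3 - 3*t + 18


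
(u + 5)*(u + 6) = u^2 + 11*u + 30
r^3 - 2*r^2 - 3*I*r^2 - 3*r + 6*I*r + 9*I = (r - 3)*(r + 1)*(r - 3*I)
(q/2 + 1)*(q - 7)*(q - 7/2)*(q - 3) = q^4/2 - 23*q^3/4 + 29*q^2/2 + 77*q/4 - 147/2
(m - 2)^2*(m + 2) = m^3 - 2*m^2 - 4*m + 8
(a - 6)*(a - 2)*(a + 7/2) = a^3 - 9*a^2/2 - 16*a + 42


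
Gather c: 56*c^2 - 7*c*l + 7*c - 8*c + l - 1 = 56*c^2 + c*(-7*l - 1) + l - 1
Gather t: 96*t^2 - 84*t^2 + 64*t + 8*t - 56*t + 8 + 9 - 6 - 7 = 12*t^2 + 16*t + 4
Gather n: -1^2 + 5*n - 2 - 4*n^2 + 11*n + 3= -4*n^2 + 16*n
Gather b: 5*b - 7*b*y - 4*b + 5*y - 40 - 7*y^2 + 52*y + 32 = b*(1 - 7*y) - 7*y^2 + 57*y - 8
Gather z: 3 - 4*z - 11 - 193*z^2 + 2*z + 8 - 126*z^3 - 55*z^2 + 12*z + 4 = -126*z^3 - 248*z^2 + 10*z + 4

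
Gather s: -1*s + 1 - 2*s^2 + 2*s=-2*s^2 + s + 1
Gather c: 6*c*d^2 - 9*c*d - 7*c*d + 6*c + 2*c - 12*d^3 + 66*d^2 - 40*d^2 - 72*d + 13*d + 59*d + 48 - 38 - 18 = c*(6*d^2 - 16*d + 8) - 12*d^3 + 26*d^2 - 8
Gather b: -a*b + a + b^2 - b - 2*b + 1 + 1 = a + b^2 + b*(-a - 3) + 2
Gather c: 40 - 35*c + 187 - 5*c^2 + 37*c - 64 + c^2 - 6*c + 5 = -4*c^2 - 4*c + 168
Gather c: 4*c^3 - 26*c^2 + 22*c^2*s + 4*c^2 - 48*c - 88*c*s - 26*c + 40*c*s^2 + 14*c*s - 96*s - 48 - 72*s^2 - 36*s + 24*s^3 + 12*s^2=4*c^3 + c^2*(22*s - 22) + c*(40*s^2 - 74*s - 74) + 24*s^3 - 60*s^2 - 132*s - 48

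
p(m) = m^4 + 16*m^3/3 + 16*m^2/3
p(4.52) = 1018.87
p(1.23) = 20.28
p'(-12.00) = -4736.00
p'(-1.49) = 6.40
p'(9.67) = 5216.21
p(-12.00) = 12288.00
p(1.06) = 13.61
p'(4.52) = 744.48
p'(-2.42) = 11.20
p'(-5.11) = -170.44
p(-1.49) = -0.87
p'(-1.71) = 8.54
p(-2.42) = -10.06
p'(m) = 4*m^3 + 16*m^2 + 32*m/3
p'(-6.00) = -352.00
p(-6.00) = 336.00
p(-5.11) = 109.46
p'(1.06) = 34.05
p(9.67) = 14065.19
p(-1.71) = -2.52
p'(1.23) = 44.77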